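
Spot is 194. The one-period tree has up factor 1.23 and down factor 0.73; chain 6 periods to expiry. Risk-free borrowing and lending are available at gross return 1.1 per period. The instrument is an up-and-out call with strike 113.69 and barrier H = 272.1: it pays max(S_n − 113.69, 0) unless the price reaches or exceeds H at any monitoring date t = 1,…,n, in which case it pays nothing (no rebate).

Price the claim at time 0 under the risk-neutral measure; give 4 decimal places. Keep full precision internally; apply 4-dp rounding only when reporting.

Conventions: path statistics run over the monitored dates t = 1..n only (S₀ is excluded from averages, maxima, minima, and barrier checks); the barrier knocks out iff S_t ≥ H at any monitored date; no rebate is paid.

price = 11.5676

Under the martingale measure an up-move has probability p* = 0.7400; value the claim as the probability-weighted average of per-path payoffs, discounted 6 periods at R = 1.1.
Enumerate all 2^6 = 64 price paths (U = up ×1.23, D = down ×0.73); each path with k up-moves has probability p*^k·(1−p*)^(6−k).
DDDDDD: M=141.6200, payoff=0.0000, prob=0.000309
UDDDDD: M=238.6200, payoff=0.0000, prob=0.000879
DUDDDD: M=174.1926, payoff=0.0000, prob=0.000879
UUDDDD: M=293.5026, payoff=0.0000, prob=0.002502
DDUDDD: M=141.6200, payoff=0.0000, prob=0.000879
UDUDDD: M=238.6200, payoff=0.0000, prob=0.002502
DUUDDD: M=214.2569, payoff=0.0000, prob=0.002502
UUUDDD: M=361.0082, payoff=0.0000, prob=0.007122
DDDUDD: M=141.6200, payoff=0.0000, prob=0.000879
UDDUDD: M=238.6200, payoff=0.0000, prob=0.002502
DUDUDD: M=174.1926, payoff=0.0000, prob=0.002502
UUDUDD: M=293.5026, payoff=0.0000, prob=0.007122
DDUUDD: M=156.4075, payoff=0.0000, prob=0.002502
UDUUDD: M=263.5360, payoff=26.7483, prob=0.007122
DUUUDD: M=263.5360, payoff=26.7483, prob=0.007122
UUUUDD: M=444.0401, payoff=0.0000, prob=0.020271
DDDDUD: M=141.6200, payoff=0.0000, prob=0.000879
UDDDUD: M=238.6200, payoff=0.0000, prob=0.002502
DUDDUD: M=174.1926, payoff=0.0000, prob=0.002502
UUDDUD: M=293.5026, payoff=0.0000, prob=0.007122
DDUDUD: M=141.6200, payoff=0.0000, prob=0.002502
UDUDUD: M=238.6200, payoff=26.7483, prob=0.007122
DUUDUD: M=214.2569, payoff=26.7483, prob=0.007122
UUUDUD: M=361.0082, payoff=0.0000, prob=0.020271
DDDUUD: M=141.6200, payoff=0.0000, prob=0.002502
UDDUUD: M=238.6200, payoff=26.7483, prob=0.007122
DUDUUD: M=192.3813, payoff=26.7483, prob=0.007122
UUDUUD: M=324.1493, payoff=0.0000, prob=0.020271
DDUUUD: M=192.3813, payoff=26.7483, prob=0.007122
UDUUUD: M=324.1493, payoff=0.0000, prob=0.020271
DUUUUD: M=324.1493, payoff=0.0000, prob=0.020271
UUUUUD: M=546.1693, payoff=0.0000, prob=0.057694
DDDDDU: M=141.6200, payoff=0.0000, prob=0.000879
UDDDDU: M=238.6200, payoff=0.0000, prob=0.002502
DUDDDU: M=174.1926, payoff=0.0000, prob=0.002502
UUDDDU: M=293.5026, payoff=0.0000, prob=0.007122
DDUDDU: M=141.6200, payoff=0.0000, prob=0.002502
UDUDDU: M=238.6200, payoff=26.7483, prob=0.007122
DUUDDU: M=214.2569, payoff=26.7483, prob=0.007122
UUUDDU: M=361.0082, payoff=0.0000, prob=0.020271
DDDUDU: M=141.6200, payoff=0.0000, prob=0.002502
UDDUDU: M=238.6200, payoff=26.7483, prob=0.007122
DUDUDU: M=174.1926, payoff=26.7483, prob=0.007122
UUDUDU: M=293.5026, payoff=0.0000, prob=0.020271
DDUUDU: M=156.4075, payoff=26.7483, prob=0.007122
UDUUDU: M=263.5360, payoff=122.9390, prob=0.020271
DUUUDU: M=263.5360, payoff=122.9390, prob=0.020271
UUUUDU: M=444.0401, payoff=0.0000, prob=0.057694
DDDDUU: M=141.6200, payoff=0.0000, prob=0.002502
UDDDUU: M=238.6200, payoff=26.7483, prob=0.007122
DUDDUU: M=174.1926, payoff=26.7483, prob=0.007122
UUDDUU: M=293.5026, payoff=0.0000, prob=0.020271
DDUDUU: M=141.6200, payoff=26.7483, prob=0.007122
UDUDUU: M=238.6200, payoff=122.9390, prob=0.020271
DUUDUU: M=236.6290, payoff=122.9390, prob=0.020271
UUUDUU: M=398.7036, payoff=0.0000, prob=0.057694
DDDUUU: M=141.6200, payoff=26.7483, prob=0.007122
UDDUUU: M=238.6200, payoff=122.9390, prob=0.020271
DUDUUU: M=236.6290, payoff=122.9390, prob=0.020271
UUDUUU: M=398.7036, payoff=0.0000, prob=0.057694
DDUUUU: M=236.6290, payoff=122.9390, prob=0.020271
UDUUUU: M=398.7036, payoff=0.0000, prob=0.057694
DUUUUU: M=398.7036, payoff=0.0000, prob=0.057694
UUUUUU: M=671.7882, payoff=0.0000, prob=0.164206
Price = Σ prob·payoff / R^6 = 20.492724 / 1.771561 = 11.5676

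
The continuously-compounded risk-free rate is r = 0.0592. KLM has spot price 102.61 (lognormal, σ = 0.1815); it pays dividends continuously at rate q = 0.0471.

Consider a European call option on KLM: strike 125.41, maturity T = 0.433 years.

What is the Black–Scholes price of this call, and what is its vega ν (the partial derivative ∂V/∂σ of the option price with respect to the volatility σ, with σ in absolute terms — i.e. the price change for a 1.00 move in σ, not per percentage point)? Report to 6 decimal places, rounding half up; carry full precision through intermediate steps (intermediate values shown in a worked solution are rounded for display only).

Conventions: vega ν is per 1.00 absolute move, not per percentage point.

σ√T = 0.1815·√0.433 = 0.119432
d₁ = (ln(S/K) + (r−q+σ²/2)T) / (σ√T) = (ln(102.61/125.41) + (0.0592−0.0471+0.1815²/2)·0.433) / 0.119432 = (-0.200653 + 0.012371) / 0.119432 = -1.576476
d₂ = d₁ − σ√T = -1.576476 − 0.119432 = -1.695908
e^{−rT} = 0.974692
e^{−qT} = 0.979812
N(d₁) = 0.057458,  N(d₂) = 0.044952
Call price V = S·e^{−qT}·N(d₁) − K·e^{−rT}·N(d₂) = 5.776745 − 5.494712 = 0.282034
φ(d₁) = (1/√(2π))·e^{−d₁²/2} = 0.115143
ν = S·e^{−qT}·φ(d₁)·√T = 7.617550

price = 0.282034
ν = 7.617550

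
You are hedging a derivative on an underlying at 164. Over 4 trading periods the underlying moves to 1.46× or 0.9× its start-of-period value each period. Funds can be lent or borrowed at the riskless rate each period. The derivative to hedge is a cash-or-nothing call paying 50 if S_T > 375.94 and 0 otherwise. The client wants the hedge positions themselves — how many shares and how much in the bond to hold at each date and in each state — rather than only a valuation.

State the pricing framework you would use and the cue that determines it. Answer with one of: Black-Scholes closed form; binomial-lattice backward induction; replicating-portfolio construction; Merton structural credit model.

framework: replicating-portfolio construction

Key observation: the deliverable is the dynamic trading strategy on the 4-step tree (spot 164, moves 1.46 and 0.9), so the valuation must go through the node-by-node replicating-portfolio solve.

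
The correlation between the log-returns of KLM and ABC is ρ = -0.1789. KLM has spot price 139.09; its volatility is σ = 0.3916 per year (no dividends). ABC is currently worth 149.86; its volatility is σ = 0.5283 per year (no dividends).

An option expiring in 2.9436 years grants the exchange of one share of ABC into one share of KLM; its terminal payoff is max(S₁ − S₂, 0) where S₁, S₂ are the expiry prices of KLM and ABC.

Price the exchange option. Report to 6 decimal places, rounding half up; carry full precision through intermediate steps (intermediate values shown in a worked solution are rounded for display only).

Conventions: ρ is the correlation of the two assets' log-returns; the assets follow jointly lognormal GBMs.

σ_eff = √(σ₁² + σ₂² − 2ρσ₁σ₂) = √(0.3916² + 0.5283² − 2·-0.1789·0.3916·0.5283) = 0.711670
d₁ = (ln(S₁/S₂) + (q₂ − q₁ + σ_eff²/2)T) / (σ_eff√T) = (ln(139.09/149.86) + (0.0 − 0.0 + 0.253237)·2.9436) / 1.221006 = 0.549422
d₂ = d₁ − σ_eff√T = 0.549422 − 1.221006 = -0.671584
N(d₁) = 0.708642,  N(d₂) = 0.250924
V = S₁·e^{−q₁T}·N(d₁) − S₂·e^{−q₂T}·N(d₂) = 98.565033 − 37.603502 = 60.961531
Key observation: the rate r is irrelevant here: denominating values in ABC turns the exchange into a ratio option on S₁/S₂, and discounting at r drops out.

exchange price = 60.961531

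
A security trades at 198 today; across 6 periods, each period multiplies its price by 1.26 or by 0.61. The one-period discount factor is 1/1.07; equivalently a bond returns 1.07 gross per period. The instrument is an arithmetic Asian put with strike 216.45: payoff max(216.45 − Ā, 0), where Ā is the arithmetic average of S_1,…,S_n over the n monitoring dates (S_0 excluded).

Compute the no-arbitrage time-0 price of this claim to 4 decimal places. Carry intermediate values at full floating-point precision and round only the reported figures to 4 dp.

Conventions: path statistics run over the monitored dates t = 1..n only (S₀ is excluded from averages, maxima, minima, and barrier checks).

Set p* = 0.7077 (from d < R < u); the path-dependent value is the discounted p*-expectation over all price paths.
Enumerate all 2^6 = 64 price paths (U = up ×1.26, D = down ×0.61); each path with k up-moves has probability p*^k·(1−p*)^(6−k).
DDDDDD: Ā=48.9561, payoff=167.4939, prob=0.000624
UDDDDD: Ā=101.1225, payoff=115.3275, prob=0.001510
DUDDDD: Ā=79.6725, payoff=136.7775, prob=0.001510
UUDDDD: Ā=164.5695, payoff=51.8805, prob=0.003656
DDUDDD: Ā=66.5880, payoff=149.8620, prob=0.001510
UDUDDD: Ā=137.5425, payoff=78.9075, prob=0.003656
DUUDDD: Ā=116.0925, payoff=100.3575, prob=0.003656
UUUDDD: Ā=239.7976, payoff=0.0000, prob=0.008852
DDDUDD: Ā=58.6065, payoff=157.8435, prob=0.001510
UDDUDD: Ā=121.0560, payoff=95.3940, prob=0.003656
DUDUDD: Ā=99.6060, payoff=116.8440, prob=0.003656
UUDUDD: Ā=205.7435, payoff=10.7065, prob=0.008852
DDUUDD: Ā=86.5215, payoff=129.9285, prob=0.003656
UDUUDD: Ā=178.7165, payoff=37.7335, prob=0.008852
DUUUDD: Ā=157.2665, payoff=59.1835, prob=0.008852
UUUUDD: Ā=324.8456, payoff=0.0000, prob=0.021432
DDDDUD: Ā=53.7377, payoff=162.7123, prob=0.001510
UDDDUD: Ā=110.9993, payoff=105.4507, prob=0.003656
DUDDUD: Ā=89.5493, payoff=126.9007, prob=0.003656
UUDDUD: Ā=184.9706, payoff=31.4794, prob=0.008852
DDUDUD: Ā=76.4648, payoff=139.9852, prob=0.003656
UDUDUD: Ā=157.9436, payoff=58.5064, prob=0.008852
DUUDUD: Ā=136.4936, payoff=79.9564, prob=0.008852
UUUDUD: Ā=281.9376, payoff=0.0000, prob=0.021432
DDDUUD: Ā=68.4832, payoff=147.9668, prob=0.003656
UDDUUD: Ā=141.4571, payoff=74.9929, prob=0.008852
DUDUUD: Ā=120.0071, payoff=96.4429, prob=0.008852
UUDUUD: Ā=247.8835, payoff=0.0000, prob=0.021432
DDUUUD: Ā=106.9226, payoff=109.5274, prob=0.008852
UDUUUD: Ā=220.8565, payoff=0.0000, prob=0.021432
DUUUUD: Ā=199.4065, payoff=17.0435, prob=0.021432
UUUUUD: Ā=411.8889, payoff=0.0000, prob=0.051887
DDDDDU: Ā=50.7678, payoff=165.6822, prob=0.001510
UDDDDU: Ā=104.8646, payoff=111.5854, prob=0.003656
DUDDDU: Ā=83.4146, payoff=133.0354, prob=0.003656
UUDDDU: Ā=172.2991, payoff=44.1509, prob=0.008852
DDUDDU: Ā=70.3301, payoff=146.1199, prob=0.003656
UDUDDU: Ā=145.2721, payoff=71.1779, prob=0.008852
DUUDDU: Ā=123.8221, payoff=92.6279, prob=0.008852
UUUDDU: Ā=255.7636, payoff=0.0000, prob=0.021432
DDDUDU: Ā=62.3486, payoff=154.1014, prob=0.003656
UDDUDU: Ā=128.7856, payoff=87.6644, prob=0.008852
DUDUDU: Ā=107.3356, payoff=109.1144, prob=0.008852
UUDUDU: Ā=221.7096, payoff=0.0000, prob=0.021432
DDUUDU: Ā=94.2511, payoff=122.1989, prob=0.008852
UDUUDU: Ā=194.6826, payoff=21.7674, prob=0.021432
DUUUDU: Ā=173.2326, payoff=43.2174, prob=0.021432
UUUUDU: Ā=357.8248, payoff=0.0000, prob=0.051887
DDDDUU: Ā=57.4798, payoff=158.9702, prob=0.003656
UDDDUU: Ā=118.7289, payoff=97.7211, prob=0.008852
DUDDUU: Ā=97.2789, payoff=119.1711, prob=0.008852
UUDDUU: Ā=200.9367, payoff=15.5133, prob=0.021432
DDUDUU: Ā=84.1944, payoff=132.2556, prob=0.008852
UDUDUU: Ā=173.9097, payoff=42.5403, prob=0.021432
DUUDUU: Ā=152.4597, payoff=63.9903, prob=0.021432
UUUDUU: Ā=314.9167, payoff=0.0000, prob=0.051887
DDDUUU: Ā=76.2128, payoff=140.2372, prob=0.008852
UDDUUU: Ā=157.4232, payoff=59.0268, prob=0.021432
DUDUUU: Ā=135.9732, payoff=80.4768, prob=0.021432
UUDUUU: Ā=280.8627, payoff=0.0000, prob=0.051887
DDUUUU: Ā=122.8887, payoff=93.5613, prob=0.021432
UDUUUU: Ā=253.8357, payoff=0.0000, prob=0.051887
DUUUUU: Ā=232.3857, payoff=0.0000, prob=0.051887
UUUUUU: Ā=480.0098, payoff=0.0000, prob=0.125622
Price = Σ prob·payoff / R^6 = 31.327536 / 1.500730 = 20.8749

price = 20.8749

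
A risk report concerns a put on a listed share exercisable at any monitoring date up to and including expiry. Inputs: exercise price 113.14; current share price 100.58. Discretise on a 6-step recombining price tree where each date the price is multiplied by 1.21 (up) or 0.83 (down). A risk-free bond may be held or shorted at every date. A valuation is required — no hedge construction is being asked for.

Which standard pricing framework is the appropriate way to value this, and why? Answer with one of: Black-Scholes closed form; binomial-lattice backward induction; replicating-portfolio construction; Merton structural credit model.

Key observation: the put (strike 113.14 on spot 100.58) is American-style on a 6-step discrete price model, so the early-exercise decision at every node requires stepwise backward valuation — a closed form cannot price the exercise right.

framework: binomial-lattice backward induction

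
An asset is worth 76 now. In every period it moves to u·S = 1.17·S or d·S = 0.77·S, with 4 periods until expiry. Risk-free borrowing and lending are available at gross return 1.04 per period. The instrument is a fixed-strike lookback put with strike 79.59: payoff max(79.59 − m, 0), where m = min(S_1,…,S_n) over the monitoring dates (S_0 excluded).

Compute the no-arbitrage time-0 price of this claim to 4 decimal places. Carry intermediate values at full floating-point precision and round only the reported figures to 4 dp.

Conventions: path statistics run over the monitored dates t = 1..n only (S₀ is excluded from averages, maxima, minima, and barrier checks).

price = 12.4323

Set p* = 0.6750 (from d < R < u); the path-dependent value is the discounted p*-expectation over all price paths.
Enumerate all 2^4 = 16 price paths (U = up ×1.17, D = down ×0.77); each path with k up-moves has probability p*^k·(1−p*)^(4−k).
DDDD: m=26.7163, payoff=52.8737, prob=0.011157
UDDD: m=40.5949, payoff=38.9951, prob=0.023171
DUDD: m=40.5949, payoff=38.9951, prob=0.023171
UUDD: m=61.6832, payoff=17.9068, prob=0.048125
DDUD: m=40.5949, payoff=38.9951, prob=0.023171
UDUD: m=61.6832, payoff=17.9068, prob=0.048125
DUUD: m=58.5200, payoff=21.0700, prob=0.048125
UUUD: m=88.9200, payoff=0.0000, prob=0.099953
DDDU: m=34.6965, payoff=44.8935, prob=0.023171
UDDU: m=52.7207, payoff=26.8693, prob=0.048125
DUDU: m=52.7207, payoff=26.8693, prob=0.048125
UUDU: m=80.1080, payoff=0.0000, prob=0.099953
DDUU: m=45.0604, payoff=34.5296, prob=0.048125
UDUU: m=68.4684, payoff=11.1216, prob=0.099953
DUUU: m=58.5200, payoff=21.0700, prob=0.099953
UUUU: m=88.9200, payoff=0.0000, prob=0.207594
Price = Σ prob·payoff / R^4 = 14.543994 / 1.169859 = 12.4323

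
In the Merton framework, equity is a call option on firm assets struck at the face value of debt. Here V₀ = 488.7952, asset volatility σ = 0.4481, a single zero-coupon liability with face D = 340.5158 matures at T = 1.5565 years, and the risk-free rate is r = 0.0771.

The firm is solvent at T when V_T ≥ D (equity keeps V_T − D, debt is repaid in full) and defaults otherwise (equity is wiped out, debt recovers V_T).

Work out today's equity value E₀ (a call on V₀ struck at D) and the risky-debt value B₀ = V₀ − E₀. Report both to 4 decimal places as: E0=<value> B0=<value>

E0=209.3943 B0=279.4009

With assets at 488.7952 and a single debt payment of 340.5158 at 1.5565 years:
d₁ = [ln(V₀/D) + (r + σ²/2)T] / (σ√T)
   = [ln(488.7952/340.5158) + (0.0771 + 0.5·0.4481²)·1.5565] / (0.4481·√1.5565)
   = [0.361482 + 0.276274] / 0.559049 = 1.140788
d₂ = d₁ − σ√T = 1.140788 − 0.559049 = 0.581739
N(d₁) = 0.873021,  N(d₂) = 0.719629,  e^(−rT) = 0.886915
E₀ = V₀·N(d₁) − D·e^(−rT)·N(d₂)
   = 488.7952·0.873021 − 340.5158·0.886915·0.719629 = 209.394342
B₀ = V₀ − E₀ = 488.7952 − 209.394342 = 279.400858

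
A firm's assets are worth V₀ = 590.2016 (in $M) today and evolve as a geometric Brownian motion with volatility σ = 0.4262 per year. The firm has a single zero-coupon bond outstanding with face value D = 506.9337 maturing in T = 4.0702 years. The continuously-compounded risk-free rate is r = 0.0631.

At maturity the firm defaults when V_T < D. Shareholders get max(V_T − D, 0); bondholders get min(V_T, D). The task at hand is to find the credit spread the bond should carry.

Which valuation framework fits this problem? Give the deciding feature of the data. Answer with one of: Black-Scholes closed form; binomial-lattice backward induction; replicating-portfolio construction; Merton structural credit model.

framework: Merton structural credit model

Key observation: a levered firm with one bullet debt due at 4.0702 years is the canonical structural-credit setup: equity is a call on the firm's assets struck at the face value.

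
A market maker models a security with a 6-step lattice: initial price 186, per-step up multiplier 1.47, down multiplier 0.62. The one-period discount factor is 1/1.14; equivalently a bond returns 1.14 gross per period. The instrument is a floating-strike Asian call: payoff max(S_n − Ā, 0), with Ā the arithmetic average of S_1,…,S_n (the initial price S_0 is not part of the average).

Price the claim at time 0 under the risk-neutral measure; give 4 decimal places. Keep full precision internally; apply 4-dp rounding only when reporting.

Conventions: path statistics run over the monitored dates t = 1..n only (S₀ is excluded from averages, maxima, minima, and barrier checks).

price = 60.7830

Under the martingale measure an up-move has probability p* = 0.6118; value the claim as the probability-weighted average of per-path payoffs, discounted 6 periods at R = 1.14.
Enumerate all 2^6 = 64 price paths (U = up ×1.47, D = down ×0.62); each path with k up-moves has probability p*^k·(1−p*)^(6−k).
DDDDDD: Ā=47.7061, payoff=0.0000, prob=0.003424
UDDDDD: Ā=113.1095, payoff=0.0000, prob=0.005396
DUDDDD: Ā=86.7595, payoff=0.0000, prob=0.005396
UUDDDD: Ā=205.7040, payoff=0.0000, prob=0.008503
DDUDDD: Ā=70.4225, payoff=0.0000, prob=0.005396
UDUDDD: Ā=166.9695, payoff=0.0000, prob=0.008503
DUUDDD: Ā=140.6195, payoff=0.0000, prob=0.008503
UUUDDD: Ā=333.4043, payoff=0.0000, prob=0.013398
DDDUDD: Ā=60.2936, payoff=0.0000, prob=0.005396
UDDUDD: Ā=142.9541, payoff=0.0000, prob=0.008503
DUDUDD: Ā=116.6041, payoff=0.0000, prob=0.008503
UUDUDD: Ā=276.4646, payoff=0.0000, prob=0.013398
DDUUDD: Ā=100.2671, payoff=0.0000, prob=0.008503
UDUUDD: Ā=237.7301, payoff=0.0000, prob=0.013398
DUUUDD: Ā=211.3801, payoff=0.0000, prob=0.013398
UUUUDD: Ā=501.1753, payoff=0.0000, prob=0.021112
DDDDUD: Ā=54.0136, payoff=0.0000, prob=0.005396
UDDDUD: Ā=128.0646, payoff=0.0000, prob=0.008503
DUDDUD: Ā=101.7146, payoff=0.0000, prob=0.008503
UUDDUD: Ā=241.1620, payoff=0.0000, prob=0.013398
DDUDUD: Ā=85.3776, payoff=0.0000, prob=0.008503
UDUDUD: Ā=202.4275, payoff=0.0000, prob=0.013398
DUUDUD: Ā=176.0775, payoff=0.0000, prob=0.013398
UUUDUD: Ā=417.4740, payoff=0.0000, prob=0.021112
DDDUUD: Ā=75.2486, payoff=0.0000, prob=0.008503
UDDUUD: Ā=178.4121, payoff=0.0000, prob=0.013398
DUDUUD: Ā=152.0621, payoff=0.0000, prob=0.013398
UUDUUD: Ā=360.5342, payoff=0.0000, prob=0.021112
DDUUUD: Ā=135.7251, payoff=5.0871, prob=0.013398
UDUUUD: Ā=321.7997, payoff=12.0612, prob=0.021112
DUUUUD: Ā=295.4497, payoff=38.4112, prob=0.021112
UUUUUD: Ā=700.5018, payoff=91.0718, prob=0.033267
DDDDDU: Ā=50.1201, payoff=0.0000, prob=0.005396
UDDDDU: Ā=118.8330, payoff=0.0000, prob=0.008503
DUDDDU: Ā=92.4830, payoff=0.0000, prob=0.008503
UUDDDU: Ā=219.2743, payoff=0.0000, prob=0.013398
DDUDDU: Ā=76.1460, payoff=0.0000, prob=0.008503
UDUDDU: Ā=180.5398, payoff=0.0000, prob=0.013398
DUUDDU: Ā=154.1898, payoff=0.0000, prob=0.013398
UUUDDU: Ā=365.5791, payoff=0.0000, prob=0.021112
DDDUDU: Ā=66.0171, payoff=0.0000, prob=0.008503
UDDUDU: Ā=156.5244, payoff=0.0000, prob=0.013398
DUDUDU: Ā=130.1744, payoff=10.6377, prob=0.013398
UUDUDU: Ā=308.6394, payoff=25.2216, prob=0.021112
DDUUDU: Ā=113.8374, payoff=26.9747, prob=0.013398
UDUUDU: Ā=269.9049, payoff=63.9561, prob=0.021112
DUUUDU: Ā=243.5549, payoff=90.3061, prob=0.021112
UUUUDU: Ā=577.4608, payoff=214.1128, prob=0.033267
DDDDUU: Ā=59.7372, payoff=0.0000, prob=0.008503
UDDDUU: Ā=141.6349, payoff=0.0000, prob=0.013398
DUDDUU: Ā=115.2849, payoff=25.5272, prob=0.013398
UUDDUU: Ā=273.3368, payoff=60.5242, prob=0.021112
DDUDUU: Ā=98.9479, payoff=41.8642, prob=0.013398
UDUDUU: Ā=234.6023, payoff=99.2587, prob=0.021112
DUUDUU: Ā=208.2523, payoff=125.6087, prob=0.021112
UUUDUU: Ā=493.7594, payoff=297.8142, prob=0.033267
DDDUUU: Ā=88.8190, payoff=51.9932, prob=0.013398
UDDUUU: Ā=210.5869, payoff=123.2741, prob=0.021112
DUDUUU: Ā=184.2369, payoff=149.6241, prob=0.021112
UUDUUU: Ā=436.8197, payoff=354.7539, prob=0.033267
DDUUUU: Ā=167.8999, payoff=165.9611, prob=0.021112
UDUUUU: Ā=398.0852, payoff=393.4884, prob=0.033267
DUUUUU: Ā=371.7352, payoff=419.8384, prob=0.033267
UUUUUU: Ā=881.3721, payoff=995.4234, prob=0.052421
Price = Σ prob·payoff / R^6 = 133.416949 / 2.194973 = 60.7830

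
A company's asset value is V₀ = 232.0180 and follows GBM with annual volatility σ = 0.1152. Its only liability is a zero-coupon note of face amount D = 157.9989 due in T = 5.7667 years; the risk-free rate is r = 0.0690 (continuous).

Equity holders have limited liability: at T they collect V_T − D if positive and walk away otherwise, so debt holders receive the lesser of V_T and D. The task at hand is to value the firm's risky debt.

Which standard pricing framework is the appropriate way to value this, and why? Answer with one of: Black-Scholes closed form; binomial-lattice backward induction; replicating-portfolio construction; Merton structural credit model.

framework: Merton structural credit model

Key observation: the question is about default risk generated by asset-value dynamics against a debt face of 157.9989 — the structural framework prices exactly that.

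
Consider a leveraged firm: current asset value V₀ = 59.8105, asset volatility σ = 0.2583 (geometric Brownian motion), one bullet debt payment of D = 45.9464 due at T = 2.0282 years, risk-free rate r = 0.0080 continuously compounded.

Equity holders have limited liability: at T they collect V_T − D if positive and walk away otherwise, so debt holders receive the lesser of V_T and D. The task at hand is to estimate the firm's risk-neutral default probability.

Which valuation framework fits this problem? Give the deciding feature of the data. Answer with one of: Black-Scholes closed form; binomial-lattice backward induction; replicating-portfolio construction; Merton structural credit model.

framework: Merton structural credit model

Key observation: with the firm-asset dynamics (V₀ = 59.8105) and a single zero-coupon liability of face 45.9464 given, debt value, spread, and default probability all derive from the option view of the balance sheet.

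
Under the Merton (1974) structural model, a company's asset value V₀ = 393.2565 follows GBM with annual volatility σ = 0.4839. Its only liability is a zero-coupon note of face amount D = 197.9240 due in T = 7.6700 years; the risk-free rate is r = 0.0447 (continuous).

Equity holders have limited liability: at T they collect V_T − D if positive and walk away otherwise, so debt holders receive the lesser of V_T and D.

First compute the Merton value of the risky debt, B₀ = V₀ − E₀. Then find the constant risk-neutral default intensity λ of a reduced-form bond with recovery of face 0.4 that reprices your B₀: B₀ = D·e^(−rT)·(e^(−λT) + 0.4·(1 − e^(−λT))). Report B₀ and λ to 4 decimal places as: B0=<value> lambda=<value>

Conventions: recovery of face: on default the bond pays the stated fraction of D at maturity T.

With assets at 393.2565 and a single debt payment of 197.9240 at 7.6700 years:
d₁ = [ln(V₀/D) + (r + σ²/2)T] / (σ√T)
   = [ln(393.2565/197.9240) + (0.0447 + 0.5·0.4839²)·7.6700] / (0.4839·√7.6700)
   = [0.686579 + 1.240850] / 1.340150 = 1.438219
d₂ = d₁ − σ√T = 1.438219 − 1.340150 = 0.098069
N(d₁) = 0.924814,  N(d₂) = 0.539061,  e^(−rT) = 0.709745
E₀ = V₀·N(d₁) − D·e^(−rT)·N(d₂)
   = 393.2565·0.924814 − 197.9240·0.709745·0.539061 = 287.964137
B₀ = V₀ − E₀ = 393.2565 − 287.964137 = 105.292363
e^(−λT) = (B₀·e^(rT)/D − 0.4)/(1 − 0.4) = (105.2924·1.408956/197.9240 − 0.4)/0.6 = 0.58257006
λ = −ln(0.58257006)/7.6700 = 0.070444

B0=105.2924 lambda=0.0704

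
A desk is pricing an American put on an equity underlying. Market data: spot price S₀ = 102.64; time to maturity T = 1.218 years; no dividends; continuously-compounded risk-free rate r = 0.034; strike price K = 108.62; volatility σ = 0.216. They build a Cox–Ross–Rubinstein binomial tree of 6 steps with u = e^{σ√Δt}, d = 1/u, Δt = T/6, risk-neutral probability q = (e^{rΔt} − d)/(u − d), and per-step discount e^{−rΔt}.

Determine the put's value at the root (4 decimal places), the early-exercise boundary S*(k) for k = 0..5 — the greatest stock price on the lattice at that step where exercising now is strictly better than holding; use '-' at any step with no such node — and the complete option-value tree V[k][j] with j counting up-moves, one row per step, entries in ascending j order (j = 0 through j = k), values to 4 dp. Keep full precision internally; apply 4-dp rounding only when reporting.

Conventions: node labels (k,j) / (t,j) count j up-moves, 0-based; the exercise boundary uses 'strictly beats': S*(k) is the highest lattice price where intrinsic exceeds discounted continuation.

price = 11.5800
boundary = - - 84.4862 76.6514 84.4862 93.1218
tree:
11.5800
17.0381 6.5184
24.1338 10.4845 2.8145
31.9686 16.2828 5.0827 0.6840
39.0768 24.1338 8.9970 1.4091 0.0000
45.5258 31.9686 15.4982 2.9028 0.0000 0.0000
51.3768 39.0768 24.1338 5.9800 0.0000 0.0000 0.0000

Δt=0.20300  u=1.10221  d=0.90727  q=0.51122  discount=0.99312
step 6 (expiry): payoffs max(K−S,0) = 51.3768 39.0768 24.1338 5.9800 0.0000 0.0000 0.0000
step 5: (k=5,j=0): S=63.0942, K−S=45.5258, hold=44.7787 ⇒ V=45.5258 exercise | (k=5,j=1): S=76.6514, K−S=31.9686, hold=31.2215 ⇒ V=31.9686 exercise | (k=5,j=2): S=93.1218, K−S=15.4982, hold=14.7511 ⇒ V=15.4982 exercise | (k=5,j=3): S=113.1311, K−S=0.0000, hold=2.9028 ⇒ V=2.9028 continue | (k=5,j=4): S=137.4400, K−S=0.0000, hold=0.0000 ⇒ V=0.0000 continue | (k=5,j=5): S=166.9722, K−S=0.0000, hold=0.0000 ⇒ V=0.0000 continue  boundary S*=93.1218
step 4: (k=4,j=0): S=69.5432, K−S=39.0768, hold=38.3297 ⇒ V=39.0768 exercise | (k=4,j=1): S=84.4862, K−S=24.1338, hold=23.3867 ⇒ V=24.1338 exercise | (k=4,j=2): S=102.6400, K−S=5.9800, hold=8.9970 ⇒ V=8.9970 continue | (k=4,j=3): S=124.6946, K−S=0.0000, hold=1.4091 ⇒ V=1.4091 continue | (k=4,j=4): S=151.4882, K−S=0.0000, hold=0.0000 ⇒ V=0.0000 continue  boundary S*=84.4862
step 3: (k=3,j=0): S=76.6514, K−S=31.9686, hold=31.2215 ⇒ V=31.9686 exercise | (k=3,j=1): S=93.1218, K−S=15.4982, hold=16.2828 ⇒ V=16.2828 continue | (k=3,j=2): S=113.1311, K−S=0.0000, hold=5.0827 ⇒ V=5.0827 continue | (k=3,j=3): S=137.4400, K−S=0.0000, hold=0.6840 ⇒ V=0.6840 continue  boundary S*=76.6514
step 2: (k=2,j=0): S=84.4862, K−S=24.1338, hold=23.7851 ⇒ V=24.1338 exercise | (k=2,j=1): S=102.6400, K−S=5.9800, hold=10.4845 ⇒ V=10.4845 continue | (k=2,j=2): S=124.6946, K−S=0.0000, hold=2.8145 ⇒ V=2.8145 continue  boundary S*=84.4862
step 1: (k=1,j=0): S=93.1218, K−S=15.4982, hold=17.0381 ⇒ V=17.0381 continue | (k=1,j=1): S=113.1311, K−S=0.0000, hold=6.5184 ⇒ V=6.5184 continue  boundary S*=-
step 0: (k=0,j=0): S=102.6400, K−S=5.9800, hold=11.5800 ⇒ V=11.5800 continue  boundary S*=-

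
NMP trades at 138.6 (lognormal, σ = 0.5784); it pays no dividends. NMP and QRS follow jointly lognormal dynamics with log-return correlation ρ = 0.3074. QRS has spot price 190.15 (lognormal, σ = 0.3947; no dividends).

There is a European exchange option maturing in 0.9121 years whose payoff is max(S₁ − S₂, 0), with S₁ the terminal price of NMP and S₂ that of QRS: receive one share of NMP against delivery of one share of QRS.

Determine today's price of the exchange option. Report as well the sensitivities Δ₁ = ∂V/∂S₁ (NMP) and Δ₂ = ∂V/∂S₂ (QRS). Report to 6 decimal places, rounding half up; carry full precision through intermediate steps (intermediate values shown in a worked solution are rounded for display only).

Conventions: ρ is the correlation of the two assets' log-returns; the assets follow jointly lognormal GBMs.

σ_eff = √(σ₁² + σ₂² − 2ρσ₁σ₂) = √(0.5784² + 0.3947² − 2·0.3074·0.5784·0.3947) = 0.591590
d₁ = (ln(S₁/S₂) + (q₂ − q₁ + σ_eff²/2)T) / (σ_eff√T) = (ln(138.6/190.15) + (0.0 − 0.0 + 0.174990)·0.9121) / 0.564992 = -0.277195
d₂ = d₁ − σ_eff√T = -0.277195 − 0.564992 = -0.842187
N(d₁) = 0.390815,  N(d₂) = 0.199842
V = S₁·e^{−q₁T}·N(d₁) − S₂·e^{−q₂T}·N(d₂) = 54.166970 − 37.999871 = 16.167100
Key observation: pricing in QRS-units makes this a unit-strike call on the ratio S₁/S₂ — the risk-free rate cancels and cannot affect the value.
Δ₁ = e^{−q₁T}·N(d₁) = 0.390815;  Δ₂ = −e^{−q₂T}·N(d₂) = -0.199842

exchange price = 16.167100
Δ1 = 0.390815
Δ2 = -0.199842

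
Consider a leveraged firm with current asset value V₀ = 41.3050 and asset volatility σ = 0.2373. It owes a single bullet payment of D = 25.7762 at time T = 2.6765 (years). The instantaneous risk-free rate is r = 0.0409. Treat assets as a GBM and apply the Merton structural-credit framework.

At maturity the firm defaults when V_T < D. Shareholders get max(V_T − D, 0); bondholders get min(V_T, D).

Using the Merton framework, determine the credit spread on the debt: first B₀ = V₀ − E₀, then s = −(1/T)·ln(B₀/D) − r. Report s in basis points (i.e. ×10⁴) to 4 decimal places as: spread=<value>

spread=56.9430

Work the structural quantities from V₀ = 41.3050 against face 25.7762:
d₁ = [ln(V₀/D) + (r + σ²/2)T] / (σ√T)
   = [ln(41.3050/25.7762) + (0.0409 + 0.5·0.2373²)·2.6765] / (0.2373·√2.6765)
   = [0.471532 + 0.184827] / 0.388223 = 1.690676
d₂ = d₁ − σ√T = 1.690676 − 0.388223 = 1.302453
N(d₁) = 0.954551,  N(d₂) = 0.903619,  e^(−rT) = 0.896310
E₀ = V₀·N(d₁) − D·e^(−rT)·N(d₂)
   = 41.3050·0.954551 − 25.7762·0.896310·0.903619 = 18.550977
B₀ = V₀ − E₀ = 41.3050 − 18.550977 = 22.754023
spread = −(1/T)·ln(B₀/D) − r = −(1/2.6765)·ln(22.754023/25.7762) − 0.0409 = 0.00569430
in basis points: 0.00569430 × 10⁴ = 56.9430 bp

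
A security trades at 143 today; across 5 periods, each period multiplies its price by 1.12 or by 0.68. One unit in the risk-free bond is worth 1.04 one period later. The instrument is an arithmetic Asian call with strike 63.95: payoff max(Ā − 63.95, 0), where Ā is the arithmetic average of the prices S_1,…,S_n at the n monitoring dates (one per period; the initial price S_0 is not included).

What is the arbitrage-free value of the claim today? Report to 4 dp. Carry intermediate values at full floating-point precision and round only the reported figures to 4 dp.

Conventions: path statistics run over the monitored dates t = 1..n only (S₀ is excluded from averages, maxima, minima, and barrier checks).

Set p* = 0.8182 (from d < R < u); the path-dependent value is the discounted p*-expectation over all price paths.
Enumerate all 2^5 = 32 price paths (U = up ×1.12, D = down ×0.68); each path with k up-moves has probability p*^k·(1−p*)^(5−k).
DDDDD: Ā=51.9387, payoff=0.0000, prob=0.000199
UDDDD: Ā=85.5461, payoff=21.5961, prob=0.000894
DUDDD: Ā=72.9621, payoff=9.0121, prob=0.000894
UUDDD: Ā=120.1729, payoff=56.2229, prob=0.004024
DDUDD: Ā=64.4050, payoff=0.4550, prob=0.000894
UDUDD: Ā=106.0788, payoff=42.1288, prob=0.004024
DUUDD: Ā=93.4948, payoff=29.5448, prob=0.004024
UUUDD: Ā=153.9915, payoff=90.0415, prob=0.018106
DDDUD: Ā=58.5862, payoff=0.0000, prob=0.000894
UDDUD: Ā=96.4949, payoff=32.5449, prob=0.004024
DUDUD: Ā=83.9109, payoff=19.9609, prob=0.004024
UUDUD: Ā=138.2061, payoff=74.2561, prob=0.018106
DDUUD: Ā=75.3537, payoff=11.4037, prob=0.004024
UDUUD: Ā=124.1120, payoff=60.1620, prob=0.018106
DUUUD: Ā=111.5280, payoff=47.5780, prob=0.018106
UUUUD: Ā=183.6932, payoff=119.7432, prob=0.081477
DDDDU: Ā=54.6294, payoff=0.0000, prob=0.000894
UDDDU: Ā=89.9778, payoff=26.0278, prob=0.004024
DUDDU: Ā=77.3938, payoff=13.4438, prob=0.004024
UUDDU: Ā=127.4721, payoff=63.5221, prob=0.018106
DDUDU: Ā=68.8366, payoff=4.8866, prob=0.004024
UDUDU: Ā=113.3780, payoff=49.4280, prob=0.018106
DUUDU: Ā=100.7940, payoff=36.8440, prob=0.018106
UUUDU: Ā=166.0136, payoff=102.0636, prob=0.081477
DDDUU: Ā=63.0178, payoff=0.0000, prob=0.004024
UDDUU: Ā=103.7940, payoff=39.8440, prob=0.018106
DUDUU: Ā=91.2100, payoff=27.2600, prob=0.018106
UUDUU: Ā=150.2283, payoff=86.2783, prob=0.081477
DDUUU: Ā=82.6529, payoff=18.7029, prob=0.018106
UDUUU: Ā=136.1342, payoff=72.1842, prob=0.081477
DUUUU: Ā=123.5502, payoff=59.6002, prob=0.081477
UUUUU: Ā=203.4944, payoff=139.5444, prob=0.366648
Price = Σ prob·payoff / R^5 = 97.172365 / 1.216653 = 79.8686

price = 79.8686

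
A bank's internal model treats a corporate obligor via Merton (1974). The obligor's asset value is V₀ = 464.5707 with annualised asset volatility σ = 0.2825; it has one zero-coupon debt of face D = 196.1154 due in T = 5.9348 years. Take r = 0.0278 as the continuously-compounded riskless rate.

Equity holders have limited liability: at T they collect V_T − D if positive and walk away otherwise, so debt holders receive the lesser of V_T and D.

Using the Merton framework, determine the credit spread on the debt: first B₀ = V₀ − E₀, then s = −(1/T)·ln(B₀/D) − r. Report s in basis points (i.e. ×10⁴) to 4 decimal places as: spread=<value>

With assets at 464.5707 and a single debt payment of 196.1154 at 5.9348 years:
d₁ = [ln(V₀/D) + (r + σ²/2)T] / (σ√T)
   = [ln(464.5707/196.1154) + (0.0278 + 0.5·0.2825²)·5.9348] / (0.2825·√5.9348)
   = [0.862410 + 0.401805] / 0.688211 = 1.836959
d₂ = d₁ − σ√T = 1.836959 − 0.688211 = 1.148748
N(d₁) = 0.966892,  N(d₂) = 0.874670,  e^(−rT) = 0.847904
E₀ = V₀·N(d₁) − D·e^(−rT)·N(d₂)
   = 464.5707·0.966892 − 196.1154·0.847904·0.874670 = 303.743352
B₀ = V₀ − E₀ = 464.5707 − 303.743352 = 160.827348
spread = −(1/T)·ln(B₀/D) − r = −(1/5.9348)·ln(160.827348/196.1154) − 0.0278 = 0.00562519
in basis points: 0.00562519 × 10⁴ = 56.2519 bp

spread=56.2519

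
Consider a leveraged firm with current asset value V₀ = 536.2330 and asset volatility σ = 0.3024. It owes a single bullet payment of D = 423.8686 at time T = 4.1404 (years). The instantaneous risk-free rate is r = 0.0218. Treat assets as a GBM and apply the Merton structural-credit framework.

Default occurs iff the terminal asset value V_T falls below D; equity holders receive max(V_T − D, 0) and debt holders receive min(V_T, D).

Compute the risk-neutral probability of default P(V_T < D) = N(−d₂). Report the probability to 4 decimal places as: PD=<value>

PD=0.4125

With assets at 536.2330 and a single debt payment of 423.8686 at 4.1404 years:
d₁ = [ln(V₀/D) + (r + σ²/2)T] / (σ√T)
   = [ln(536.2330/423.8686) + (0.0218 + 0.5·0.3024²)·4.1404] / (0.3024·√4.1404)
   = [0.235145 + 0.279572] / 0.615323 = 0.836499
d₂ = d₁ − σ√T = 0.836499 − 0.615323 = 0.221177
risk-neutral PD = N(−d₂) = N(-0.221177) = 0.412477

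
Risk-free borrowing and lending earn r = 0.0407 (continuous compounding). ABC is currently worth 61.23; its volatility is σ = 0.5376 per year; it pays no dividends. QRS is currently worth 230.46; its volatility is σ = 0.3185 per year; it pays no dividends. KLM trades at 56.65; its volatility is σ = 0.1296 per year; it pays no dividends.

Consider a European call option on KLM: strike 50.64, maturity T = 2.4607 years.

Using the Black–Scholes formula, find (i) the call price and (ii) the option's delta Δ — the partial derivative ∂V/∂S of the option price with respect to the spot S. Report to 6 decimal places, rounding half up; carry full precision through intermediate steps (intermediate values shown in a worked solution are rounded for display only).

price = 11.625854
Δ = 0.874088

σ√T = 0.1296·√2.4607 = 0.203299
d₁ = (ln(S/K) + (r+σ²/2)T) / (σ√T) = (ln(56.65/50.64) + (0.0407+0.1296²/2)·2.4607) / 0.203299 = (0.112150 + 0.120816) / 0.203299 = 1.145930
d₂ = d₁ − σ√T = 1.145930 − 0.203299 = 0.942631
e^{−rT} = 0.904701
N(d₁) = 0.874088,  N(d₂) = 0.827065
Call price V = S·N(d₁) − K·e^{−rT}·N(d₂) = 49.517077 − 37.891223 = 11.625854
Δ = N(d₁) = 0.874088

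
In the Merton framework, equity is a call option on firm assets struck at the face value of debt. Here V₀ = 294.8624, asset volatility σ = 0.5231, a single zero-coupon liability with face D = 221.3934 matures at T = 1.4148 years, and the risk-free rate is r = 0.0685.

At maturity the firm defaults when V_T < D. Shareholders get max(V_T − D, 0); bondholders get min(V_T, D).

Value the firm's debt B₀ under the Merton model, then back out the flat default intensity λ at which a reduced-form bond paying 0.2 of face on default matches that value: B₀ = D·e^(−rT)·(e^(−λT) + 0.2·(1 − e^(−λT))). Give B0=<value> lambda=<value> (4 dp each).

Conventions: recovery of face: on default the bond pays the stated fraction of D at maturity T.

With assets at 294.8624 and a single debt payment of 221.3934 at 1.4148 years:
d₁ = [ln(V₀/D) + (r + σ²/2)T] / (σ√T)
   = [ln(294.8624/221.3934) + (0.0685 + 0.5·0.5231²)·1.4148] / (0.5231·√1.4148)
   = [0.286568 + 0.290482] / 0.622203 = 0.927430
d₂ = d₁ − σ√T = 0.927430 − 0.622203 = 0.305227
N(d₁) = 0.823148,  N(d₂) = 0.619903,  e^(−rT) = 0.907634
E₀ = V₀·N(d₁) − D·e^(−rT)·N(d₂)
   = 294.8624·0.823148 − 221.3934·0.907634·0.619903 = 118.149506
B₀ = V₀ − E₀ = 294.8624 − 118.149506 = 176.712894
e^(−λT) = (B₀·e^(rT)/D − 0.2)/(1 − 0.2) = (176.7129·1.101765/221.3934 − 0.2)/0.8 = 0.84926582
λ = −ln(0.84926582)/1.4148 = 0.115481

B0=176.7129 lambda=0.1155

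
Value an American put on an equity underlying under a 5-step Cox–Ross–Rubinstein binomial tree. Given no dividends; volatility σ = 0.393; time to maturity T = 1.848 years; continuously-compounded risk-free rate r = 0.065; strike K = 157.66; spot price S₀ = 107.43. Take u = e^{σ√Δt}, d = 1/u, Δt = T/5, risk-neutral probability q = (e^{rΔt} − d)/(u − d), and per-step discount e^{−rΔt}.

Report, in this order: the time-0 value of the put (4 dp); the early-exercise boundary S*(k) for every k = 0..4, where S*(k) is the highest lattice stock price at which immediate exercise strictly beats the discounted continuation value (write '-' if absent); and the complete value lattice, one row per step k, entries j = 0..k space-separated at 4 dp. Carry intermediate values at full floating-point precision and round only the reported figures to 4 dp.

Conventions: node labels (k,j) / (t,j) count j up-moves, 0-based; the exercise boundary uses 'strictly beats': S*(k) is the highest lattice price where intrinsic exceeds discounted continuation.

Δt=0.36960, u=1.26988, d=0.78748, q=0.49096, disc=e^(-rΔt)=0.97626
k=5 terminal: V=max(K-S,0) → 125.1280 105.1990 73.0615 21.2367 0.0000 0.0000
k=4: j=0 S=41.3117 intr=116.3483 cont=112.6058 V=116.3483[EX]; j=1 S=66.6192 intr=91.0408 cont=87.2983 V=91.0408[EX]; j=2 S=107.4300 intr=50.2300 cont=46.4875 V=50.2300[EX]; j=3 S=173.2414 intr=0.0000 cont=10.5538 V=10.5538[hold]; j=4 S=279.3688 intr=0.0000 cont=0.0000 V=0.0000[hold]  S*(4)=107.4300
k=3: j=0 S=52.4610 intr=105.1990 cont=101.4565 V=105.1990[EX]; j=1 S=84.5985 intr=73.0615 cont=69.3190 V=73.0615[EX]; j=2 S=136.4233 intr=21.2367 cont=30.0208 V=30.0208[hold]; j=3 S=219.9960 intr=0.0000 cont=5.2448 V=5.2448[hold]  S*(3)=84.5985
k=2: j=0 S=66.6192 intr=91.0408 cont=87.2983 V=91.0408[EX]; j=1 S=107.4300 intr=50.2300 cont=50.6978 V=50.6978[hold]; j=2 S=173.2414 intr=0.0000 cont=17.4330 V=17.4330[hold]  S*(2)=66.6192
k=1: j=0 S=84.5985 intr=73.0615 cont=69.5432 V=73.0615[EX]; j=1 S=136.4233 intr=21.2367 cont=33.5505 V=33.5505[hold]  S*(1)=84.5985
k=0: j=0 S=107.4300 intr=50.2300 cont=52.3895 V=52.3895[hold]  S*(0)=-

price = 52.3895
boundary = - 84.5985 66.6192 84.5985 107.4300
tree:
52.3895
73.0615 33.5505
91.0408 50.6978 17.4330
105.1990 73.0615 30.0208 5.2448
116.3483 91.0408 50.2300 10.5538 0.0000
125.1280 105.1990 73.0615 21.2367 0.0000 0.0000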